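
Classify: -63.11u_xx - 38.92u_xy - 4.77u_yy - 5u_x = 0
Hyperbolic (discriminant = 310.6276).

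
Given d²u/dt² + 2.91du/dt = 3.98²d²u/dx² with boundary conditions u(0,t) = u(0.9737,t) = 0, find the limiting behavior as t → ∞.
u → 0. Damping (γ=2.91) dissipates energy; oscillations decay exponentially.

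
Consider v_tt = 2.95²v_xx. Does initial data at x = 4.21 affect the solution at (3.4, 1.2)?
Yes. The domain of dependence is [-0.14, 6.94], and 4.21 ∈ [-0.14, 6.94].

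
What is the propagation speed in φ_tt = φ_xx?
Speed = 1. Information travels along characteristics x = x₀ ± 1t.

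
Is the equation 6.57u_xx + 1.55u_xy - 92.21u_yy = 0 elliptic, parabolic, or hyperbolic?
Computing B² - 4AC with A = 6.57, B = 1.55, C = -92.21: discriminant = 2425.6813 (positive). Answer: hyperbolic.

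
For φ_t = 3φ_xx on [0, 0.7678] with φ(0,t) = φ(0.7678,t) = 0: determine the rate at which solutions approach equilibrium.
Eigenvalues: λₙ = 3n²π²/0.7678².
First three modes:
  n=1: λ₁ = 3π²/0.7678² ≈ 50.226
  n=2: λ₂ = 12π²/0.7678² ≈ 200.902 (4× faster decay)
  n=3: λ₃ = 27π²/0.7678² ≈ 452.03 (9× faster decay)
As t → ∞, higher modes decay exponentially faster. The n=1 mode dominates: φ ~ c₁ sin(πx/0.7678) e^{-λ₁t}.
Decay rate: λ₁ = 3π²/0.7678² ≈ 50.226.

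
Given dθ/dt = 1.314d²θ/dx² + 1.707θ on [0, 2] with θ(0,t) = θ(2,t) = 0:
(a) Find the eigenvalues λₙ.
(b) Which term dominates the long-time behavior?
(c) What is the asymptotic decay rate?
Eigenvalues: λₙ = 1.314n²π²/2² - 1.707.
First three modes:
  n=1: λ₁ = 1.314π²/2² - 1.707 ≈ 1.535
  n=2: λ₂ = 5.256π²/2² - 1.707 ≈ 11.262
  n=3: λ₃ = 11.826π²/2² - 1.707 ≈ 27.472
Since 1.314π²/2² ≈ 3.242 > 1.707, all λₙ > 0.
The n=1 mode decays slowest → dominates as t → ∞.
Asymptotic: θ ~ c₁ sin(πx/2) e^{-λ₁t} with decay rate λ₁ ≈ 1.535.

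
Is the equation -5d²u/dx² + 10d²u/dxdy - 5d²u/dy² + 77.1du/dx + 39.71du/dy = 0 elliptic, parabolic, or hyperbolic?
Computing B² - 4AC with A = -5, B = 10, C = -5: discriminant = 0 (zero). Answer: parabolic.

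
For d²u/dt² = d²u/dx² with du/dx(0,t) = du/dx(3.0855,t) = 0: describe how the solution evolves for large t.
u oscillates about a mean that drifts linearly in t (generically unbounded; no decay). There is no damping, so the nonconstant modes persist as standing waves (energy conserved, no decay). But with Neumann conditions at both ends the constant mode has eigenvalue 0: the spatial mean M(t) of u satisfies M'' = 0, so M(t) = M(0) + M'(0)·t. Unless the initial velocity has zero mean (∫u_t(x,0)dx = 0), the solution grows linearly in t (unbounded, though not exponentially); if it does have zero mean, the solution stays bounded and simply oscillates.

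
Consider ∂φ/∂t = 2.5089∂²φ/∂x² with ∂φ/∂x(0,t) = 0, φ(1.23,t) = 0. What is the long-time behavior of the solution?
As t → ∞, φ → 0. Heat escapes through the Dirichlet boundary.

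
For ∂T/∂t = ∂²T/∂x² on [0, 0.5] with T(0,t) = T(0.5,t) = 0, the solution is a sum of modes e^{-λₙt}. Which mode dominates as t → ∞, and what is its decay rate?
Eigenvalues: λₙ = n²π²/0.5².
First three modes:
  n=1: λ₁ = π²/0.5² ≈ 39.478
  n=2: λ₂ = 4π²/0.5² ≈ 157.914 (4× faster decay)
  n=3: λ₃ = 9π²/0.5² ≈ 355.306 (9× faster decay)
As t → ∞, higher modes decay exponentially faster. The n=1 mode dominates: T ~ c₁ sin(πx/0.5) e^{-λ₁t}.
Decay rate: λ₁ = π²/0.5² ≈ 39.478.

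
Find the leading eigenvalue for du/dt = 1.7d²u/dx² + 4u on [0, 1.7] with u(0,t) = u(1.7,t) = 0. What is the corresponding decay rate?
Eigenvalues: λₙ = 1.7n²π²/1.7² - 4.
First three modes:
  n=1: λ₁ = 1.7π²/1.7² - 4 ≈ 1.806
  n=2: λ₂ = 6.8π²/1.7² - 4 ≈ 19.223
  n=3: λ₃ = 15.3π²/1.7² - 4 ≈ 48.251
Since 1.7π²/1.7² ≈ 5.806 > 4, all λₙ > 0.
The n=1 mode decays slowest → dominates as t → ∞.
Asymptotic: u ~ c₁ sin(πx/1.7) e^{-λ₁t} with decay rate λ₁ ≈ 1.806.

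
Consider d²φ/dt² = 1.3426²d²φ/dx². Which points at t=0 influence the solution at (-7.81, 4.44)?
Domain of dependence: [-13.771144, -1.848856]. Signals travel at speed 1.3426, so data within |x - -7.81| ≤ 1.3426·4.44 = 5.961144 can reach the point.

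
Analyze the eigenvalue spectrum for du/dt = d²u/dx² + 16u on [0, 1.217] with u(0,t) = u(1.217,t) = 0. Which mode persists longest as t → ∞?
Eigenvalues: λₙ = n²π²/1.217² - 16.
First three modes:
  n=1: λ₁ = π²/1.217² - 16 ≈ -9.336
  n=2: λ₂ = 4π²/1.217² - 16 ≈ 10.655
  n=3: λ₃ = 9π²/1.217² - 16 ≈ 43.974
Since π²/1.217² ≈ 6.664 < 16, λ₁ < 0.
The n=1 mode grows fastest (−λₙ is largest for n=1) → dominates.
Asymptotic: u ~ c₁ sin(πx/1.217) e^{9.336t} (exponential growth at rate −λ₁ ≈ 9.336).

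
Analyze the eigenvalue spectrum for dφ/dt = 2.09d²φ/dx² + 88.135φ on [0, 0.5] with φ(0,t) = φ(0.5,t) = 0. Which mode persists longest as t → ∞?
Eigenvalues: λₙ = 2.09n²π²/0.5² - 88.135.
First three modes:
  n=1: λ₁ = 2.09π²/0.5² - 88.135 ≈ -5.625
  n=2: λ₂ = 8.36π²/0.5² - 88.135 ≈ 241.905
  n=3: λ₃ = 18.81π²/0.5² - 88.135 ≈ 654.454
Since 2.09π²/0.5² ≈ 82.51 < 88.135, λ₁ < 0.
The n=1 mode grows fastest (−λₙ is largest for n=1) → dominates.
Asymptotic: φ ~ c₁ sin(πx/0.5) e^{5.625t} (exponential growth at rate −λ₁ ≈ 5.625).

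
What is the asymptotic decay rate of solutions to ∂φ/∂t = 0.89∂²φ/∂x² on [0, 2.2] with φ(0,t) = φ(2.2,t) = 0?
Eigenvalues: λₙ = 0.89n²π²/2.2².
First three modes:
  n=1: λ₁ = 0.89π²/2.2² ≈ 1.815
  n=2: λ₂ = 3.56π²/2.2² ≈ 7.259 (4× faster decay)
  n=3: λ₃ = 8.01π²/2.2² ≈ 16.334 (9× faster decay)
As t → ∞, higher modes decay exponentially faster. The n=1 mode dominates: φ ~ c₁ sin(πx/2.2) e^{-λ₁t}.
Decay rate: λ₁ = 0.89π²/2.2² ≈ 1.815.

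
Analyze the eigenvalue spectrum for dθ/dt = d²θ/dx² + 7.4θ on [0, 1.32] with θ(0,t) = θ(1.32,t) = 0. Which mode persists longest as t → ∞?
Eigenvalues: λₙ = n²π²/1.32² - 7.4.
First three modes:
  n=1: λ₁ = π²/1.32² - 7.4 ≈ -1.736
  n=2: λ₂ = 4π²/1.32² - 7.4 ≈ 15.257
  n=3: λ₃ = 9π²/1.32² - 7.4 ≈ 43.579
Since π²/1.32² ≈ 5.664 < 7.4, λ₁ < 0.
The n=1 mode grows fastest (−λₙ is largest for n=1) → dominates.
Asymptotic: θ ~ c₁ sin(πx/1.32) e^{1.736t} (exponential growth at rate −λ₁ ≈ 1.736).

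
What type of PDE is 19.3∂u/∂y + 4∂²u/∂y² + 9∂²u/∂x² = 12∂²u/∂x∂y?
Rewriting in standard form: 9∂²u/∂x² - 12∂²u/∂x∂y + 4∂²u/∂y² + 19.3∂u/∂y = 0. With A = 9, B = -12, C = 4, the discriminant is 0. This is a parabolic PDE.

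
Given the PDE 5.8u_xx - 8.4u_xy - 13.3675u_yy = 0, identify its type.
The second-order coefficients are A = 5.8, B = -8.4, C = -13.3675. Since B² - 4AC = 380.686 > 0, this is a hyperbolic PDE.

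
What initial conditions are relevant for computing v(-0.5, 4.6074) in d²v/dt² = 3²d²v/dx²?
Domain of dependence: [-14.3222, 13.3222]. Signals travel at speed 3, so data within |x - -0.5| ≤ 3·4.6074 = 13.8222 can reach the point.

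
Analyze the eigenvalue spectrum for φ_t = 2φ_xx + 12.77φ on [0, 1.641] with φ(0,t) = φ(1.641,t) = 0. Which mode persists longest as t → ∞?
Eigenvalues: λₙ = 2n²π²/1.641² - 12.77.
First three modes:
  n=1: λ₁ = 2π²/1.641² - 12.77 ≈ -5.44
  n=2: λ₂ = 8π²/1.641² - 12.77 ≈ 16.551
  n=3: λ₃ = 18π²/1.641² - 12.77 ≈ 53.201
Since 2π²/1.641² ≈ 7.33 < 12.77, λ₁ < 0.
The n=1 mode grows fastest (−λₙ is largest for n=1) → dominates.
Asymptotic: φ ~ c₁ sin(πx/1.641) e^{5.44t} (exponential growth at rate −λ₁ ≈ 5.44).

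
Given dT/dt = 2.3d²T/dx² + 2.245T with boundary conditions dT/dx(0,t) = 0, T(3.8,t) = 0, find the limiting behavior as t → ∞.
T grows unboundedly. Reaction dominates diffusion (r=2.245 > κπ²/(4L²)≈0.39); solution grows exponentially.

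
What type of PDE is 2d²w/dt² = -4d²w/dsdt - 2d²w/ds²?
Rewriting in standard form: 2d²w/ds² + 4d²w/dsdt + 2d²w/dt² = 0. With A = 2, B = 4, C = 2, the discriminant is 0. This is a parabolic PDE.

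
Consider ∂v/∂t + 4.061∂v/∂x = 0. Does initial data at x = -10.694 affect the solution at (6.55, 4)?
No. Only data at x = -9.694 affects (6.55, 4). Advection has one-way propagation along characteristics.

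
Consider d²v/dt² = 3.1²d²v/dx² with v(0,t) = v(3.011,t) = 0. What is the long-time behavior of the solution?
As t → ∞, v oscillates (no decay). Energy is conserved; the solution oscillates indefinitely as standing waves.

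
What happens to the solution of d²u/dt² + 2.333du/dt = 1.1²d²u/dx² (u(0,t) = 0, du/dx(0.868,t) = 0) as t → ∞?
u → 0. Damping (γ=2.333) dissipates energy; oscillations decay exponentially.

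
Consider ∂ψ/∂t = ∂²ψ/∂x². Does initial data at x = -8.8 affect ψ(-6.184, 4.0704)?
Yes, for any finite x. The heat equation has infinite propagation speed, so all initial data affects all points at any t > 0.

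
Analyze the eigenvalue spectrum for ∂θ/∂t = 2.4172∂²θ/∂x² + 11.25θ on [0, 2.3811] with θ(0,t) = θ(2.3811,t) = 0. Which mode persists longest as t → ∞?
Eigenvalues: λₙ = 2.4172n²π²/2.3811² - 11.25.
First three modes:
  n=1: λ₁ = 2.4172π²/2.3811² - 11.25 ≈ -7.042
  n=2: λ₂ = 9.6688π²/2.3811² - 11.25 ≈ 5.581
  n=3: λ₃ = 21.7548π²/2.3811² - 11.25 ≈ 26.62
Since 2.4172π²/2.3811² ≈ 4.208 < 11.25, λ₁ < 0.
The n=1 mode grows fastest (−λₙ is largest for n=1) → dominates.
Asymptotic: θ ~ c₁ sin(πx/2.3811) e^{7.042t} (exponential growth at rate −λ₁ ≈ 7.042).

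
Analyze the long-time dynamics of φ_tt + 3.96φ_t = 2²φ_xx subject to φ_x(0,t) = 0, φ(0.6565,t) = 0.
Long-time behavior: φ → 0. Damping (γ=3.96) dissipates energy; oscillations decay exponentially.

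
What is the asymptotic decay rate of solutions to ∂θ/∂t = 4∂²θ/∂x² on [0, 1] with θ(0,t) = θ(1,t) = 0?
Eigenvalues: λₙ = 4n²π².
First three modes:
  n=1: λ₁ = 4π² ≈ 39.478
  n=2: λ₂ = 16π² ≈ 157.914 (4× faster decay)
  n=3: λ₃ = 36π² ≈ 355.306 (9× faster decay)
As t → ∞, higher modes decay exponentially faster. The n=1 mode dominates: θ ~ c₁ sin(πx) e^{-λ₁t}.
Decay rate: λ₁ = 4π² ≈ 39.478.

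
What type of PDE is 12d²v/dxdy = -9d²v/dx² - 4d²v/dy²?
Rewriting in standard form: 9d²v/dx² + 12d²v/dxdy + 4d²v/dy² = 0. With A = 9, B = 12, C = 4, the discriminant is 0. This is a parabolic PDE.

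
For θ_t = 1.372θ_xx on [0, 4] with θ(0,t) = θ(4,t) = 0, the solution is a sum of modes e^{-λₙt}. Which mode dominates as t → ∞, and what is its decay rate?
Eigenvalues: λₙ = 1.372n²π²/4².
First three modes:
  n=1: λ₁ = 1.372π²/4² ≈ 0.846
  n=2: λ₂ = 5.488π²/4² ≈ 3.385 (4× faster decay)
  n=3: λ₃ = 12.348π²/4² ≈ 7.617 (9× faster decay)
As t → ∞, higher modes decay exponentially faster. The n=1 mode dominates: θ ~ c₁ sin(πx/4) e^{-λ₁t}.
Decay rate: λ₁ = 1.372π²/4² ≈ 0.846.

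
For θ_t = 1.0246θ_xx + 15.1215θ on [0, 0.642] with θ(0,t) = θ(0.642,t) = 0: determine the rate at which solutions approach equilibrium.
Eigenvalues: λₙ = 1.0246n²π²/0.642² - 15.1215.
First three modes:
  n=1: λ₁ = 1.0246π²/0.642² - 15.1215 ≈ 9.413
  n=2: λ₂ = 4.0984π²/0.642² - 15.1215 ≈ 83.018
  n=3: λ₃ = 9.2214π²/0.642² - 15.1215 ≈ 205.692
Since 1.0246π²/0.642² ≈ 24.535 > 15.1215, all λₙ > 0.
The n=1 mode decays slowest → dominates as t → ∞.
Asymptotic: θ ~ c₁ sin(πx/0.642) e^{-λ₁t} with decay rate λ₁ ≈ 9.413.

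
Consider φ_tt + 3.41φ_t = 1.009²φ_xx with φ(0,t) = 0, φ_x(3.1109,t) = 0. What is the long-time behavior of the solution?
As t → ∞, φ → 0. Damping (γ=3.41) dissipates energy; oscillations decay exponentially.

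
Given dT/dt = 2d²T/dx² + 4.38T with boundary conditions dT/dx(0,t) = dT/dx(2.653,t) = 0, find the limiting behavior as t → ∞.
T grows unboundedly. With Neumann BCs the constant mode has diffusion eigenvalue 0, so any r > 0 makes it grow like e^(4.38t); solution grows exponentially.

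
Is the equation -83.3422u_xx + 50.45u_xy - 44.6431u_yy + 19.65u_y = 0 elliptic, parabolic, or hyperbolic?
Computing B² - 4AC with A = -83.3422, B = 50.45, C = -44.6431: discriminant = -12337.41417528 (negative). Answer: elliptic.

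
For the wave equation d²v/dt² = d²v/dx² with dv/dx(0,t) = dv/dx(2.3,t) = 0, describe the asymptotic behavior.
v oscillates about a mean that drifts linearly in t (generically unbounded; no decay). There is no damping, so the nonconstant modes persist as standing waves (energy conserved, no decay). But with Neumann conditions at both ends the constant mode has eigenvalue 0: the spatial mean M(t) of v satisfies M'' = 0, so M(t) = M(0) + M'(0)·t. Unless the initial velocity has zero mean (∫v_t(x,0)dx = 0), the solution grows linearly in t (unbounded, though not exponentially); if it does have zero mean, the solution stays bounded and simply oscillates.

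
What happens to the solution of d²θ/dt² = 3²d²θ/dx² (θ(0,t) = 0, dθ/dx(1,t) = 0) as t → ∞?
θ oscillates (no decay). Energy is conserved; the solution oscillates indefinitely as standing waves.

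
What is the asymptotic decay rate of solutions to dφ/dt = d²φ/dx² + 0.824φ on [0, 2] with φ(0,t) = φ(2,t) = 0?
Eigenvalues: λₙ = n²π²/2² - 0.824.
First three modes:
  n=1: λ₁ = π²/2² - 0.824 ≈ 1.643
  n=2: λ₂ = 4π²/2² - 0.824 ≈ 9.046
  n=3: λ₃ = 9π²/2² - 0.824 ≈ 21.383
Since π²/2² ≈ 2.467 > 0.824, all λₙ > 0.
The n=1 mode decays slowest → dominates as t → ∞.
Asymptotic: φ ~ c₁ sin(πx/2) e^{-λ₁t} with decay rate λ₁ ≈ 1.643.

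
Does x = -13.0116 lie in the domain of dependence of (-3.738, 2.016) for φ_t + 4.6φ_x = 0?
Yes. The characteristic through (-3.738, 2.016) passes through x = -13.0116.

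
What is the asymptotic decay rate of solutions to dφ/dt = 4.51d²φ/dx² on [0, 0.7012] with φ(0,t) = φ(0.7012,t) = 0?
Eigenvalues: λₙ = 4.51n²π²/0.7012².
First three modes:
  n=1: λ₁ = 4.51π²/0.7012² ≈ 90.53
  n=2: λ₂ = 18.04π²/0.7012² ≈ 362.12 (4× faster decay)
  n=3: λ₃ = 40.59π²/0.7012² ≈ 814.77 (9× faster decay)
As t → ∞, higher modes decay exponentially faster. The n=1 mode dominates: φ ~ c₁ sin(πx/0.7012) e^{-λ₁t}.
Decay rate: λ₁ = 4.51π²/0.7012² ≈ 90.53.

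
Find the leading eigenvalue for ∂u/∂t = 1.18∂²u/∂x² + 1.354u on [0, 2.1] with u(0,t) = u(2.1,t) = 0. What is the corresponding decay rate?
Eigenvalues: λₙ = 1.18n²π²/2.1² - 1.354.
First three modes:
  n=1: λ₁ = 1.18π²/2.1² - 1.354 ≈ 1.287
  n=2: λ₂ = 4.72π²/2.1² - 1.354 ≈ 9.209
  n=3: λ₃ = 10.62π²/2.1² - 1.354 ≈ 22.414
Since 1.18π²/2.1² ≈ 2.641 > 1.354, all λₙ > 0.
The n=1 mode decays slowest → dominates as t → ∞.
Asymptotic: u ~ c₁ sin(πx/2.1) e^{-λ₁t} with decay rate λ₁ ≈ 1.287.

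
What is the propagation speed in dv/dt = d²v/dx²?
Infinite. The heat equation is parabolic, not hyperbolic, so disturbances propagate instantly.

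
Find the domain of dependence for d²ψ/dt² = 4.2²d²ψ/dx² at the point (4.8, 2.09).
Domain of dependence: [-3.978, 13.578]. Signals travel at speed 4.2, so data within |x - 4.8| ≤ 4.2·2.09 = 8.778 can reach the point.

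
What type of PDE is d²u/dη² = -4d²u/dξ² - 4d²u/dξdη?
Rewriting in standard form: 4d²u/dξ² + 4d²u/dξdη + d²u/dη² = 0. With A = 4, B = 4, C = 1, the discriminant is 0. This is a parabolic PDE.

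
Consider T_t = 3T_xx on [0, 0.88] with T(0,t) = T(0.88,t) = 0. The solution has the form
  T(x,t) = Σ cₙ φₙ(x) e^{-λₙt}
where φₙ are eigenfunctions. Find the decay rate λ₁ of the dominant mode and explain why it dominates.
Eigenvalues: λₙ = 3n²π²/0.88².
First three modes:
  n=1: λ₁ = 3π²/0.88² ≈ 38.235
  n=2: λ₂ = 12π²/0.88² ≈ 152.938 (4× faster decay)
  n=3: λ₃ = 27π²/0.88² ≈ 344.111 (9× faster decay)
As t → ∞, higher modes decay exponentially faster. The n=1 mode dominates: T ~ c₁ sin(πx/0.88) e^{-λ₁t}.
Decay rate: λ₁ = 3π²/0.88² ≈ 38.235.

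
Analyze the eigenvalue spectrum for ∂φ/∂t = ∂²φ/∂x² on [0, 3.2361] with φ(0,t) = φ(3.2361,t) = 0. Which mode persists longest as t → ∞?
Eigenvalues: λₙ = n²π²/3.2361².
First three modes:
  n=1: λ₁ = π²/3.2361² ≈ 0.942
  n=2: λ₂ = 4π²/3.2361² ≈ 3.77 (4× faster decay)
  n=3: λ₃ = 9π²/3.2361² ≈ 8.482 (9× faster decay)
As t → ∞, higher modes decay exponentially faster. The n=1 mode dominates: φ ~ c₁ sin(πx/3.2361) e^{-λ₁t}.
Decay rate: λ₁ = π²/3.2361² ≈ 0.942.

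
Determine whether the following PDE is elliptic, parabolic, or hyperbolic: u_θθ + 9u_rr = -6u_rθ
Rewriting in standard form: 9u_rr + 6u_rθ + u_θθ = 0. Coefficients: A = 9, B = 6, C = 1. B² - 4AC = 0, which is zero, so the equation is parabolic.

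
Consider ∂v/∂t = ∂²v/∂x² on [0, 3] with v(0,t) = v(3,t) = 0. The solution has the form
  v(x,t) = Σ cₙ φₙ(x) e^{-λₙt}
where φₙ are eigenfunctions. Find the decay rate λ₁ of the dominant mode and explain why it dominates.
Eigenvalues: λₙ = n²π²/3².
First three modes:
  n=1: λ₁ = π²/3² ≈ 1.097
  n=2: λ₂ = 4π²/3² ≈ 4.386 (4× faster decay)
  n=3: λ₃ = 9π²/3² ≈ 9.87 (9× faster decay)
As t → ∞, higher modes decay exponentially faster. The n=1 mode dominates: v ~ c₁ sin(πx/3) e^{-λ₁t}.
Decay rate: λ₁ = π²/3² ≈ 1.097.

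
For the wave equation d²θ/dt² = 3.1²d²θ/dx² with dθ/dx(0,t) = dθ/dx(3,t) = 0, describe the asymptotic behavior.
θ oscillates about a mean that drifts linearly in t (generically unbounded; no decay). There is no damping, so the nonconstant modes persist as standing waves (energy conserved, no decay). But with Neumann conditions at both ends the constant mode has eigenvalue 0: the spatial mean M(t) of θ satisfies M'' = 0, so M(t) = M(0) + M'(0)·t. Unless the initial velocity has zero mean (∫θ_t(x,0)dx = 0), the solution grows linearly in t (unbounded, though not exponentially); if it does have zero mean, the solution stays bounded and simply oscillates.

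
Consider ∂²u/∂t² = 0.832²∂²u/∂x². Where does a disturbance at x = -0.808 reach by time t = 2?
Domain of influence: [-2.472, 0.856]. Data at x = -0.808 spreads outward at speed 0.832.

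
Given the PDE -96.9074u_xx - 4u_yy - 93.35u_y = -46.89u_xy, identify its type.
Rewriting in standard form: -96.9074u_xx + 46.89u_xy - 4u_yy - 93.35u_y = 0. The second-order coefficients are A = -96.9074, B = 46.89, C = -4. Since B² - 4AC = 648.1537 > 0, this is a hyperbolic PDE.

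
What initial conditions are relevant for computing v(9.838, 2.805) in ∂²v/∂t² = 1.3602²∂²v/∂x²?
Domain of dependence: [6.022639, 13.653361]. Signals travel at speed 1.3602, so data within |x - 9.838| ≤ 1.3602·2.805 = 3.815361 can reach the point.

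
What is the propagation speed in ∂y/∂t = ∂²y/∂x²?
Infinite. The heat equation is parabolic, not hyperbolic, so disturbances propagate instantly.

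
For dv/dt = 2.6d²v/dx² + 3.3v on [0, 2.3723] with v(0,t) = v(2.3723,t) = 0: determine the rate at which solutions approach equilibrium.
Eigenvalues: λₙ = 2.6n²π²/2.3723² - 3.3.
First three modes:
  n=1: λ₁ = 2.6π²/2.3723² - 3.3 ≈ 1.26
  n=2: λ₂ = 10.4π²/2.3723² - 3.3 ≈ 14.939
  n=3: λ₃ = 23.4π²/2.3723² - 3.3 ≈ 37.737
Since 2.6π²/2.3723² ≈ 4.56 > 3.3, all λₙ > 0.
The n=1 mode decays slowest → dominates as t → ∞.
Asymptotic: v ~ c₁ sin(πx/2.3723) e^{-λ₁t} with decay rate λ₁ ≈ 1.26.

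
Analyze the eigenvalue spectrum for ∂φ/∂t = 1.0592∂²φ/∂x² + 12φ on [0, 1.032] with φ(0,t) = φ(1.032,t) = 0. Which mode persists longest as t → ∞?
Eigenvalues: λₙ = 1.0592n²π²/1.032² - 12.
First three modes:
  n=1: λ₁ = 1.0592π²/1.032² - 12 ≈ -2.184
  n=2: λ₂ = 4.2368π²/1.032² - 12 ≈ 27.263
  n=3: λ₃ = 9.5328π²/1.032² - 12 ≈ 76.341
Since 1.0592π²/1.032² ≈ 9.816 < 12, λ₁ < 0.
The n=1 mode grows fastest (−λₙ is largest for n=1) → dominates.
Asymptotic: φ ~ c₁ sin(πx/1.032) e^{2.184t} (exponential growth at rate −λ₁ ≈ 2.184).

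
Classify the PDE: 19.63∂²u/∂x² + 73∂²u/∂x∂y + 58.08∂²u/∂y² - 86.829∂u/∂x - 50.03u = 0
A = 19.63, B = 73, C = 58.08. Discriminant B² - 4AC = 768.5584. Since 768.5584 > 0, hyperbolic.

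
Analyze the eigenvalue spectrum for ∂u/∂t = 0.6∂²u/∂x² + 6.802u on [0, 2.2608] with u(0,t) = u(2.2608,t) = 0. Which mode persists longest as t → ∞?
Eigenvalues: λₙ = 0.6n²π²/2.2608² - 6.802.
First three modes:
  n=1: λ₁ = 0.6π²/2.2608² - 6.802 ≈ -5.643
  n=2: λ₂ = 2.4π²/2.2608² - 6.802 ≈ -2.168
  n=3: λ₃ = 5.4π²/2.2608² - 6.802 ≈ 3.625
Since 0.6π²/2.2608² ≈ 1.159 < 6.802, λ₁ < 0.
The n=1 mode grows fastest (−λₙ is largest for n=1) → dominates.
Asymptotic: u ~ c₁ sin(πx/2.2608) e^{5.643t} (exponential growth at rate −λ₁ ≈ 5.643).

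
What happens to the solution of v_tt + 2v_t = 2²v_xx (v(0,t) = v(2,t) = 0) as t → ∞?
v → 0. Damping (γ=2) dissipates energy; oscillations decay exponentially.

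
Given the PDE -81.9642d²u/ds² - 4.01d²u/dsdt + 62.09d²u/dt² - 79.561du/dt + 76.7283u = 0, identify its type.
The second-order coefficients are A = -81.9642, B = -4.01, C = 62.09. Since B² - 4AC = 20372.708812 > 0, this is a hyperbolic PDE.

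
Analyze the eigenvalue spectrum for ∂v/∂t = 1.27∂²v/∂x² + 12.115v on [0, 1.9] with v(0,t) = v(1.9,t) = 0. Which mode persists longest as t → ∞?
Eigenvalues: λₙ = 1.27n²π²/1.9² - 12.115.
First three modes:
  n=1: λ₁ = 1.27π²/1.9² - 12.115 ≈ -8.643
  n=2: λ₂ = 5.08π²/1.9² - 12.115 ≈ 1.774
  n=3: λ₃ = 11.43π²/1.9² - 12.115 ≈ 19.134
Since 1.27π²/1.9² ≈ 3.472 < 12.115, λ₁ < 0.
The n=1 mode grows fastest (−λₙ is largest for n=1) → dominates.
Asymptotic: v ~ c₁ sin(πx/1.9) e^{8.643t} (exponential growth at rate −λ₁ ≈ 8.643).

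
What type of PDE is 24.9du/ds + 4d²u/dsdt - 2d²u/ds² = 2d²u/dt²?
Rewriting in standard form: -2d²u/ds² + 4d²u/dsdt - 2d²u/dt² + 24.9du/ds = 0. With A = -2, B = 4, C = -2, the discriminant is 0. This is a parabolic PDE.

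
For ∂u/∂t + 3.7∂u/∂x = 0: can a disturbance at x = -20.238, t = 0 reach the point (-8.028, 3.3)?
Yes. The characteristic through (-8.028, 3.3) passes through x = -20.238.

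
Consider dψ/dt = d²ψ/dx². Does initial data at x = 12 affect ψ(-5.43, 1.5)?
Yes, for any finite x. The heat equation has infinite propagation speed, so all initial data affects all points at any t > 0.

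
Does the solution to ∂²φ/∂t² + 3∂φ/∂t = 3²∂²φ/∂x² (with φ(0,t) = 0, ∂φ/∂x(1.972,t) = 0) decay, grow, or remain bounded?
φ → 0. Damping (γ=3) dissipates energy; oscillations decay exponentially.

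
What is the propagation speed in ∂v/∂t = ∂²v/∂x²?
Infinite. The heat equation is parabolic, not hyperbolic, so disturbances propagate instantly.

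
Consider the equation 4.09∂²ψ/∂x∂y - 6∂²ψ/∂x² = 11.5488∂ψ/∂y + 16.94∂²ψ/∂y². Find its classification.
Rewriting in standard form: -6∂²ψ/∂x² + 4.09∂²ψ/∂x∂y - 16.94∂²ψ/∂y² - 11.5488∂ψ/∂y = 0. Elliptic. (A = -6, B = 4.09, C = -16.94 gives B² - 4AC = -389.8319.)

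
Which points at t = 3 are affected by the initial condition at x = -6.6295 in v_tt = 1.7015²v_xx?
Domain of influence: [-11.734, -1.525]. Data at x = -6.6295 spreads outward at speed 1.7015.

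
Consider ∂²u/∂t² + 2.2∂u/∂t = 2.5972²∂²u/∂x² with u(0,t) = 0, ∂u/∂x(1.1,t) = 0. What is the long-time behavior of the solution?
As t → ∞, u → 0. Damping (γ=2.2) dissipates energy; oscillations decay exponentially.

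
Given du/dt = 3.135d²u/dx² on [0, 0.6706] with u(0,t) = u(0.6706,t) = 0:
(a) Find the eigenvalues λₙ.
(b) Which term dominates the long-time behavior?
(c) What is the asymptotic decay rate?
Eigenvalues: λₙ = 3.135n²π²/0.6706².
First three modes:
  n=1: λ₁ = 3.135π²/0.6706² ≈ 68.803
  n=2: λ₂ = 12.54π²/0.6706² ≈ 275.214 (4× faster decay)
  n=3: λ₃ = 28.215π²/0.6706² ≈ 619.231 (9× faster decay)
As t → ∞, higher modes decay exponentially faster. The n=1 mode dominates: u ~ c₁ sin(πx/0.6706) e^{-λ₁t}.
Decay rate: λ₁ = 3.135π²/0.6706² ≈ 68.803.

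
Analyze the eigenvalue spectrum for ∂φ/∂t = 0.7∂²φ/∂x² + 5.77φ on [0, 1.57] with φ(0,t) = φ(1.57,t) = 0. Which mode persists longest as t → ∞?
Eigenvalues: λₙ = 0.7n²π²/1.57² - 5.77.
First three modes:
  n=1: λ₁ = 0.7π²/1.57² - 5.77 ≈ -2.967
  n=2: λ₂ = 2.8π²/1.57² - 5.77 ≈ 5.441
  n=3: λ₃ = 6.3π²/1.57² - 5.77 ≈ 19.456
Since 0.7π²/1.57² ≈ 2.803 < 5.77, λ₁ < 0.
The n=1 mode grows fastest (−λₙ is largest for n=1) → dominates.
Asymptotic: φ ~ c₁ sin(πx/1.57) e^{2.967t} (exponential growth at rate −λ₁ ≈ 2.967).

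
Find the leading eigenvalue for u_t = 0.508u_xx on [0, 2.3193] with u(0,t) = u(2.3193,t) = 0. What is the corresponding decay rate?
Eigenvalues: λₙ = 0.508n²π²/2.3193².
First three modes:
  n=1: λ₁ = 0.508π²/2.3193² ≈ 0.932
  n=2: λ₂ = 2.032π²/2.3193² ≈ 3.728 (4× faster decay)
  n=3: λ₃ = 4.572π²/2.3193² ≈ 8.389 (9× faster decay)
As t → ∞, higher modes decay exponentially faster. The n=1 mode dominates: u ~ c₁ sin(πx/2.3193) e^{-λ₁t}.
Decay rate: λ₁ = 0.508π²/2.3193² ≈ 0.932.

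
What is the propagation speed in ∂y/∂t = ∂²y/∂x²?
Infinite. The heat equation is parabolic, not hyperbolic, so disturbances propagate instantly.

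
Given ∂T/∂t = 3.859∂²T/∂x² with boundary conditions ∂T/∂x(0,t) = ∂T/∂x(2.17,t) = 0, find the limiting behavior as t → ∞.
T → constant (steady state). Heat is conserved (no flux at boundaries); solution approaches the spatial average.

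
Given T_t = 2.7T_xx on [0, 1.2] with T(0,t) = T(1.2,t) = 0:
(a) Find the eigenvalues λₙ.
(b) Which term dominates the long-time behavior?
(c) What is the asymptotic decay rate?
Eigenvalues: λₙ = 2.7n²π²/1.2².
First three modes:
  n=1: λ₁ = 2.7π²/1.2² ≈ 18.506
  n=2: λ₂ = 10.8π²/1.2² ≈ 74.022 (4× faster decay)
  n=3: λ₃ = 24.3π²/1.2² ≈ 166.55 (9× faster decay)
As t → ∞, higher modes decay exponentially faster. The n=1 mode dominates: T ~ c₁ sin(πx/1.2) e^{-λ₁t}.
Decay rate: λ₁ = 2.7π²/1.2² ≈ 18.506.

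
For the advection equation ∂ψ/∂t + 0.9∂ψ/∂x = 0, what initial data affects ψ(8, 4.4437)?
A single point: x = 4.00067. The characteristic through (8, 4.4437) is x - 0.9t = const, so x = 8 - 0.9·4.4437 = 4.00067.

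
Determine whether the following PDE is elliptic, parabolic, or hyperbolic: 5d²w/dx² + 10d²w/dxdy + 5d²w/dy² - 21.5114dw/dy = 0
Coefficients: A = 5, B = 10, C = 5. B² - 4AC = 0, which is zero, so the equation is parabolic.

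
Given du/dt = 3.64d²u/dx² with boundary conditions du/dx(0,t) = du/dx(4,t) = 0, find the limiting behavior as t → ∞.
u → constant (steady state). Heat is conserved (no flux at boundaries); solution approaches the spatial average.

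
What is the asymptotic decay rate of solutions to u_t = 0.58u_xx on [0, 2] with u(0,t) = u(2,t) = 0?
Eigenvalues: λₙ = 0.58n²π²/2².
First three modes:
  n=1: λ₁ = 0.58π²/2² ≈ 1.431
  n=2: λ₂ = 2.32π²/2² ≈ 5.724 (4× faster decay)
  n=3: λ₃ = 5.22π²/2² ≈ 12.88 (9× faster decay)
As t → ∞, higher modes decay exponentially faster. The n=1 mode dominates: u ~ c₁ sin(πx/2) e^{-λ₁t}.
Decay rate: λ₁ = 0.58π²/2² ≈ 1.431.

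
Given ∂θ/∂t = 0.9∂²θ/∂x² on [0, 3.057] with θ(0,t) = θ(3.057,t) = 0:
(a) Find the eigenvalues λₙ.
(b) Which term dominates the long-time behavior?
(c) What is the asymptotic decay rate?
Eigenvalues: λₙ = 0.9n²π²/3.057².
First three modes:
  n=1: λ₁ = 0.9π²/3.057² ≈ 0.95
  n=2: λ₂ = 3.6π²/3.057² ≈ 3.802 (4× faster decay)
  n=3: λ₃ = 8.1π²/3.057² ≈ 8.554 (9× faster decay)
As t → ∞, higher modes decay exponentially faster. The n=1 mode dominates: θ ~ c₁ sin(πx/3.057) e^{-λ₁t}.
Decay rate: λ₁ = 0.9π²/3.057² ≈ 0.95.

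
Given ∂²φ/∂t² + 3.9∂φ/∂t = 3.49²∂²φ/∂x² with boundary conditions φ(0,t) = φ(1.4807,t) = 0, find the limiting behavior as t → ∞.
φ → 0. Damping (γ=3.9) dissipates energy; oscillations decay exponentially.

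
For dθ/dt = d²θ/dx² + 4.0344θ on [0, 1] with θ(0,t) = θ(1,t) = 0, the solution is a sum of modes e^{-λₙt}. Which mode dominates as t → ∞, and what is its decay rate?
Eigenvalues: λₙ = n²π²/1² - 4.0344.
First three modes:
  n=1: λ₁ = π² - 4.0344 ≈ 5.835
  n=2: λ₂ = 4π² - 4.0344 ≈ 35.444
  n=3: λ₃ = 9π² - 4.0344 ≈ 84.792
Since π² ≈ 9.87 > 4.0344, all λₙ > 0.
The n=1 mode decays slowest → dominates as t → ∞.
Asymptotic: θ ~ c₁ sin(πx/1) e^{-λ₁t} with decay rate λ₁ ≈ 5.835.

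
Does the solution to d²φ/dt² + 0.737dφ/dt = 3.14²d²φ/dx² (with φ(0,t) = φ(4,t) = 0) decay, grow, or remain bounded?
φ → 0. Damping (γ=0.737) dissipates energy; oscillations decay exponentially.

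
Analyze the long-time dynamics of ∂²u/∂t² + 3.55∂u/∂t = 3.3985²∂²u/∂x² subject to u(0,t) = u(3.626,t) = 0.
Long-time behavior: u → 0. Damping (γ=3.55) dissipates energy; oscillations decay exponentially.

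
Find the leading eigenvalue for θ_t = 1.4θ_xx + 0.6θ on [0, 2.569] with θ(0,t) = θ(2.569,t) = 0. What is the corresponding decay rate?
Eigenvalues: λₙ = 1.4n²π²/2.569² - 0.6.
First three modes:
  n=1: λ₁ = 1.4π²/2.569² - 0.6 ≈ 1.494
  n=2: λ₂ = 5.6π²/2.569² - 0.6 ≈ 7.775
  n=3: λ₃ = 12.6π²/2.569² - 0.6 ≈ 18.243
Since 1.4π²/2.569² ≈ 2.094 > 0.6, all λₙ > 0.
The n=1 mode decays slowest → dominates as t → ∞.
Asymptotic: θ ~ c₁ sin(πx/2.569) e^{-λ₁t} with decay rate λ₁ ≈ 1.494.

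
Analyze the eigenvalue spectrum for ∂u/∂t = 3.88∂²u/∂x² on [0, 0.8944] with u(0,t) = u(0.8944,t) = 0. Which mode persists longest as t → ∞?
Eigenvalues: λₙ = 3.88n²π²/0.8944².
First three modes:
  n=1: λ₁ = 3.88π²/0.8944² ≈ 47.87
  n=2: λ₂ = 15.52π²/0.8944² ≈ 191.482 (4× faster decay)
  n=3: λ₃ = 34.92π²/0.8944² ≈ 430.834 (9× faster decay)
As t → ∞, higher modes decay exponentially faster. The n=1 mode dominates: u ~ c₁ sin(πx/0.8944) e^{-λ₁t}.
Decay rate: λ₁ = 3.88π²/0.8944² ≈ 47.87.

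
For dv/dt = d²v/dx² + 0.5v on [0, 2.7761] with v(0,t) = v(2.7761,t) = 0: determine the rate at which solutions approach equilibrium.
Eigenvalues: λₙ = n²π²/2.7761² - 0.5.
First three modes:
  n=1: λ₁ = π²/2.7761² - 0.5 ≈ 0.781
  n=2: λ₂ = 4π²/2.7761² - 0.5 ≈ 4.623
  n=3: λ₃ = 9π²/2.7761² - 0.5 ≈ 11.026
Since π²/2.7761² ≈ 1.281 > 0.5, all λₙ > 0.
The n=1 mode decays slowest → dominates as t → ∞.
Asymptotic: v ~ c₁ sin(πx/2.7761) e^{-λ₁t} with decay rate λ₁ ≈ 0.781.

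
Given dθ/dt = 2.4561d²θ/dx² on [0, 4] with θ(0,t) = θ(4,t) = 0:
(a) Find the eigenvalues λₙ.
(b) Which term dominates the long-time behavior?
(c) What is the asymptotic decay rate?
Eigenvalues: λₙ = 2.4561n²π²/4².
First three modes:
  n=1: λ₁ = 2.4561π²/4² ≈ 1.515
  n=2: λ₂ = 9.8244π²/4² ≈ 6.06 (4× faster decay)
  n=3: λ₃ = 22.1049π²/4² ≈ 13.635 (9× faster decay)
As t → ∞, higher modes decay exponentially faster. The n=1 mode dominates: θ ~ c₁ sin(πx/4) e^{-λ₁t}.
Decay rate: λ₁ = 2.4561π²/4² ≈ 1.515.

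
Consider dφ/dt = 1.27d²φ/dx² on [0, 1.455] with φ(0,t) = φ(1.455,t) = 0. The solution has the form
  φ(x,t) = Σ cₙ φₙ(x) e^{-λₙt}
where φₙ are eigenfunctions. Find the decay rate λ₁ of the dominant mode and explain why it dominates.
Eigenvalues: λₙ = 1.27n²π²/1.455².
First three modes:
  n=1: λ₁ = 1.27π²/1.455² ≈ 5.921
  n=2: λ₂ = 5.08π²/1.455² ≈ 23.683 (4× faster decay)
  n=3: λ₃ = 11.43π²/1.455² ≈ 53.287 (9× faster decay)
As t → ∞, higher modes decay exponentially faster. The n=1 mode dominates: φ ~ c₁ sin(πx/1.455) e^{-λ₁t}.
Decay rate: λ₁ = 1.27π²/1.455² ≈ 5.921.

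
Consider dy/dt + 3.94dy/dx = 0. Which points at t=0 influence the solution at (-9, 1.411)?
A single point: x = -14.55934. The characteristic through (-9, 1.411) is x - 3.94t = const, so x = -9 - 3.94·1.411 = -14.55934.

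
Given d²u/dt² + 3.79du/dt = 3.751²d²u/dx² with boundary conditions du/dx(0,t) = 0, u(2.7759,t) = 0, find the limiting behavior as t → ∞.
u → 0. Damping (γ=3.79) dissipates energy; oscillations decay exponentially.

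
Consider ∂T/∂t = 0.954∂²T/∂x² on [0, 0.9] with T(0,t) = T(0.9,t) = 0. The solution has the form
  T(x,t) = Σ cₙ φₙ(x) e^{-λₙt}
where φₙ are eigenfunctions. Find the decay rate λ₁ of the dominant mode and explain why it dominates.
Eigenvalues: λₙ = 0.954n²π²/0.9².
First three modes:
  n=1: λ₁ = 0.954π²/0.9² ≈ 11.624
  n=2: λ₂ = 3.816π²/0.9² ≈ 46.497 (4× faster decay)
  n=3: λ₃ = 8.586π²/0.9² ≈ 104.618 (9× faster decay)
As t → ∞, higher modes decay exponentially faster. The n=1 mode dominates: T ~ c₁ sin(πx/0.9) e^{-λ₁t}.
Decay rate: λ₁ = 0.954π²/0.9² ≈ 11.624.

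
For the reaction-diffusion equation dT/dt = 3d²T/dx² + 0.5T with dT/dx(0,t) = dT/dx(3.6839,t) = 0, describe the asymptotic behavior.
T grows unboundedly. With Neumann BCs the constant mode has diffusion eigenvalue 0, so any r > 0 makes it grow like e^(0.5t); solution grows exponentially.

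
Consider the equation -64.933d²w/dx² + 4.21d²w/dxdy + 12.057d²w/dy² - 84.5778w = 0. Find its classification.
Hyperbolic. (A = -64.933, B = 4.21, C = 12.057 gives B² - 4AC = 3149.312824.)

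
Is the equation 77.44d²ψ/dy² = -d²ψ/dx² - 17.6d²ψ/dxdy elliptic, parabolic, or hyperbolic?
Rewriting in standard form: d²ψ/dx² + 17.6d²ψ/dxdy + 77.44d²ψ/dy² = 0. Computing B² - 4AC with A = 1, B = 17.6, C = 77.44: discriminant = 0 (zero). Answer: parabolic.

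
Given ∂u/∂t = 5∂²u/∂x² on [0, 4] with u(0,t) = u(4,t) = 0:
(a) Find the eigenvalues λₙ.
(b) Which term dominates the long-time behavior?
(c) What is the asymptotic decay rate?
Eigenvalues: λₙ = 5n²π²/4².
First three modes:
  n=1: λ₁ = 5π²/4² ≈ 3.084
  n=2: λ₂ = 20π²/4² ≈ 12.337 (4× faster decay)
  n=3: λ₃ = 45π²/4² ≈ 27.758 (9× faster decay)
As t → ∞, higher modes decay exponentially faster. The n=1 mode dominates: u ~ c₁ sin(πx/4) e^{-λ₁t}.
Decay rate: λ₁ = 5π²/4² ≈ 3.084.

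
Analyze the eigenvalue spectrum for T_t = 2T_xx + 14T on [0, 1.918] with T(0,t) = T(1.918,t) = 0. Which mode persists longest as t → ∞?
Eigenvalues: λₙ = 2n²π²/1.918² - 14.
First three modes:
  n=1: λ₁ = 2π²/1.918² - 14 ≈ -8.634
  n=2: λ₂ = 8π²/1.918² - 14 ≈ 7.463
  n=3: λ₃ = 18π²/1.918² - 14 ≈ 34.292
Since 2π²/1.918² ≈ 5.366 < 14, λ₁ < 0.
The n=1 mode grows fastest (−λₙ is largest for n=1) → dominates.
Asymptotic: T ~ c₁ sin(πx/1.918) e^{8.634t} (exponential growth at rate −λ₁ ≈ 8.634).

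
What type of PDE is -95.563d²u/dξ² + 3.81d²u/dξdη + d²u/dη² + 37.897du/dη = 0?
With A = -95.563, B = 3.81, C = 1, the discriminant is 396.7681. This is a hyperbolic PDE.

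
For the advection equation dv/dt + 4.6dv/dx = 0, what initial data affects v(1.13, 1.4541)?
A single point: x = -5.55886. The characteristic through (1.13, 1.4541) is x - 4.6t = const, so x = 1.13 - 4.6·1.4541 = -5.55886.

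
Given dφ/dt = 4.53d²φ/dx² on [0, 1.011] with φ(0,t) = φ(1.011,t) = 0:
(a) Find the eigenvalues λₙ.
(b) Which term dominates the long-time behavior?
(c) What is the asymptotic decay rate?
Eigenvalues: λₙ = 4.53n²π²/1.011².
First three modes:
  n=1: λ₁ = 4.53π²/1.011² ≈ 43.742
  n=2: λ₂ = 18.12π²/1.011² ≈ 174.967 (4× faster decay)
  n=3: λ₃ = 40.77π²/1.011² ≈ 393.675 (9× faster decay)
As t → ∞, higher modes decay exponentially faster. The n=1 mode dominates: φ ~ c₁ sin(πx/1.011) e^{-λ₁t}.
Decay rate: λ₁ = 4.53π²/1.011² ≈ 43.742.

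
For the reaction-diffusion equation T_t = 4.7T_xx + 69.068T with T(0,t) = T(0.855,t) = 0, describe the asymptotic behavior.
T grows unboundedly. Reaction dominates diffusion (r=69.068 > κπ²/L²≈63.45); solution grows exponentially.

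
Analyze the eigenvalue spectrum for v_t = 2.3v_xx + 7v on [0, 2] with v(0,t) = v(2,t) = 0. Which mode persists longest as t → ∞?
Eigenvalues: λₙ = 2.3n²π²/2² - 7.
First three modes:
  n=1: λ₁ = 2.3π²/2² - 7 ≈ -1.325
  n=2: λ₂ = 9.2π²/2² - 7 ≈ 15.7
  n=3: λ₃ = 20.7π²/2² - 7 ≈ 44.075
Since 2.3π²/2² ≈ 5.675 < 7, λ₁ < 0.
The n=1 mode grows fastest (−λₙ is largest for n=1) → dominates.
Asymptotic: v ~ c₁ sin(πx/2) e^{1.325t} (exponential growth at rate −λ₁ ≈ 1.325).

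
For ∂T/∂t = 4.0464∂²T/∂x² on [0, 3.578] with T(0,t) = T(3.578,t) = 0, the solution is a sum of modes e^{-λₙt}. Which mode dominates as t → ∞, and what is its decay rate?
Eigenvalues: λₙ = 4.0464n²π²/3.578².
First three modes:
  n=1: λ₁ = 4.0464π²/3.578² ≈ 3.12
  n=2: λ₂ = 16.1856π²/3.578² ≈ 12.478 (4× faster decay)
  n=3: λ₃ = 36.4176π²/3.578² ≈ 28.076 (9× faster decay)
As t → ∞, higher modes decay exponentially faster. The n=1 mode dominates: T ~ c₁ sin(πx/3.578) e^{-λ₁t}.
Decay rate: λ₁ = 4.0464π²/3.578² ≈ 3.12.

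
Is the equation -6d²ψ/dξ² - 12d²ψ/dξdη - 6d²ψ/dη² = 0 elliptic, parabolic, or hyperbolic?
Computing B² - 4AC with A = -6, B = -12, C = -6: discriminant = 0 (zero). Answer: parabolic.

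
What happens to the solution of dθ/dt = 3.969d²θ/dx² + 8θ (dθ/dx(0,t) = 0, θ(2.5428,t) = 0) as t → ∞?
θ grows unboundedly. Reaction dominates diffusion (r=8 > κπ²/(4L²)≈1.51); solution grows exponentially.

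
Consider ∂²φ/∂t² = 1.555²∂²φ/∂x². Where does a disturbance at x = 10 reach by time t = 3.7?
Domain of influence: [4.2465, 15.7535]. Data at x = 10 spreads outward at speed 1.555.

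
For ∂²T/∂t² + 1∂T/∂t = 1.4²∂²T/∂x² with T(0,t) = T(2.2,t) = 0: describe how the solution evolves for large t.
T → 0. Damping (γ=1) dissipates energy; oscillations decay exponentially.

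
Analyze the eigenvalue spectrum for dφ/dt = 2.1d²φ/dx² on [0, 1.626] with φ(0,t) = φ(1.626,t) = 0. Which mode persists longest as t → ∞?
Eigenvalues: λₙ = 2.1n²π²/1.626².
First three modes:
  n=1: λ₁ = 2.1π²/1.626² ≈ 7.839
  n=2: λ₂ = 8.4π²/1.626² ≈ 31.357 (4× faster decay)
  n=3: λ₃ = 18.9π²/1.626² ≈ 70.554 (9× faster decay)
As t → ∞, higher modes decay exponentially faster. The n=1 mode dominates: φ ~ c₁ sin(πx/1.626) e^{-λ₁t}.
Decay rate: λ₁ = 2.1π²/1.626² ≈ 7.839.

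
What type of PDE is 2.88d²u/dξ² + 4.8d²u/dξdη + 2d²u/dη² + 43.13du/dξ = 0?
With A = 2.88, B = 4.8, C = 2, the discriminant is 0. This is a parabolic PDE.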